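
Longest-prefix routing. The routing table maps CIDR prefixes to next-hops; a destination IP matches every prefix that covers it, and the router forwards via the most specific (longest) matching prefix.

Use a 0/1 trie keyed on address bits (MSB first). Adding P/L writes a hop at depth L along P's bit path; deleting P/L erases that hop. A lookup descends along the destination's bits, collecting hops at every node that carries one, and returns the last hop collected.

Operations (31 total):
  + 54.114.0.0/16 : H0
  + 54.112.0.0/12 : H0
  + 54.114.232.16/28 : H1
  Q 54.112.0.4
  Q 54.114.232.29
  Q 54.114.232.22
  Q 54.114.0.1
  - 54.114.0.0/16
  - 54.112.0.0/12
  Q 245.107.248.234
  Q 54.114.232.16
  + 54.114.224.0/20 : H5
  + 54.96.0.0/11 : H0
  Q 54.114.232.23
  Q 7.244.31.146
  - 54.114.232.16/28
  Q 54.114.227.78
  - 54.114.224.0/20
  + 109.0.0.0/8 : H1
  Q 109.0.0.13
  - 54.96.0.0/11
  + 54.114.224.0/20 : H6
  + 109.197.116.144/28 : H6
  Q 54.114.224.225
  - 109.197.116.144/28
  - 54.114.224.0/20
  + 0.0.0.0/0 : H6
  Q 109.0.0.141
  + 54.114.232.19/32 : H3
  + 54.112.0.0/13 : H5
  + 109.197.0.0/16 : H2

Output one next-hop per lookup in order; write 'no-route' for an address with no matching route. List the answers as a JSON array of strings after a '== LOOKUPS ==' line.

Process each operation:
  add 54.114.0.0/16 -> H0 at depth 16
  add 54.112.0.0/12 -> H0 at depth 12
  add 54.114.232.16/28 -> H1 at depth 28
  Q 54.112.0.4: descend 00110110011100 ; hops seen [H0] ; pick H0
  Q 54.114.232.29: descend 0011011001110010111010000001 ; hops seen [H0,H0,H1] ; pick H1
  Q 54.114.232.22: descend 0011011001110010111010000001 ; hops seen [H0,H0,H1] ; pick H1
  Q 54.114.0.1: descend 0011011001110010 ; hops seen [H0,H0] ; pick H0
  del 54.114.0.0/16 (clear depth 16)
  del 54.112.0.0/12 (clear depth 12)
  Q 245.107.248.234: descend ε ; hops seen [∅] ; pick no-route
  Q 54.114.232.16: descend 0011011001110010111010000001 ; hops seen [H1] ; pick H1
  add 54.114.224.0/20 -> H5 at depth 20
  add 54.96.0.0/11 -> H0 at depth 11
  Q 54.114.232.23: descend 0011011001110010111010000001 ; hops seen [H0,H5,H1] ; pick H1
  Q 7.244.31.146: descend 00 ; hops seen [∅] ; pick no-route
  del 54.114.232.16/28 (clear depth 28)
  Q 54.114.227.78: descend 00110110011100101110 ; hops seen [H0,H5] ; pick H5
  del 54.114.224.0/20 (clear depth 20)
  add 109.0.0.0/8 -> H1 at depth 8
  Q 109.0.0.13: descend 01101101 ; hops seen [H1] ; pick H1
  del 54.96.0.0/11 (clear depth 11)
  add 54.114.224.0/20 -> H6 at depth 20
  add 109.197.116.144/28 -> H6 at depth 28
  Q 54.114.224.225: descend 00110110011100101110 ; hops seen [H6] ; pick H6
  del 109.197.116.144/28 (clear depth 28)
  del 54.114.224.0/20 (clear depth 20)
  add 0.0.0.0/0 -> H6 at depth 0
  Q 109.0.0.141: descend 01101101 ; hops seen [H6,H1] ; pick H1
  add 54.114.232.19/32 -> H3 at depth 32
  add 54.112.0.0/13 -> H5 at depth 13
  add 109.197.0.0/16 -> H2 at depth 16

== LOOKUPS ==
["H0","H1","H1","H0","no-route","H1","H1","no-route","H5","H1","H6","H1"]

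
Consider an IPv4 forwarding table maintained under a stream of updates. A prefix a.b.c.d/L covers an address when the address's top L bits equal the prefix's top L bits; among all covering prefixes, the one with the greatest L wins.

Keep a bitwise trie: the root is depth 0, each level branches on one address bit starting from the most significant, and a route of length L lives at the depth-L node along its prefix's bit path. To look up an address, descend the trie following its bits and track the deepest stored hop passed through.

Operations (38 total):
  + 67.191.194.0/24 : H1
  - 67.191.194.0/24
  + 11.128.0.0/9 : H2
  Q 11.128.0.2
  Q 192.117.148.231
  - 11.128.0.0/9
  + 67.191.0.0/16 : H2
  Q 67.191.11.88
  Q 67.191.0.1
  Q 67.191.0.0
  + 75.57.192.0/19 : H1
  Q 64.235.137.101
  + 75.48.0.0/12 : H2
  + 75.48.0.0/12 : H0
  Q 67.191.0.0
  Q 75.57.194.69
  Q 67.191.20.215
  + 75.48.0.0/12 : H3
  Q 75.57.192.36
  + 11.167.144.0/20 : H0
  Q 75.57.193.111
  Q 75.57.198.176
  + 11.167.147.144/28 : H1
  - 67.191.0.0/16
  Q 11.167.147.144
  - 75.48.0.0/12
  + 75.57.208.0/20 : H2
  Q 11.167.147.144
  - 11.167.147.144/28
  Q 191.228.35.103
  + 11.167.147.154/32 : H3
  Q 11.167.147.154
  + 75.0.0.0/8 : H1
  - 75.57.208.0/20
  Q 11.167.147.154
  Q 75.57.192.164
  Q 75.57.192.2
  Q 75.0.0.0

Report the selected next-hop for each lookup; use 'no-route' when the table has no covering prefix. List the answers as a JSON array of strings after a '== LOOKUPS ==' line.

Trace:
  + 67.191.194.0/24 (H1) depth=24
  del 67.191.194.0/24 (clear depth 24)
  + 11.128.0.0/9 (H2) depth=9
  Q 11.128.0.2: descend 000010111 ; hops seen [H2] ; pick H2
  Q 192.117.148.231: descend ε ; hops seen [∅] ; pick no-route
  del 11.128.0.0/9 (clear depth 9)
  + 67.191.0.0/16 (H2) depth=16
  Q 67.191.11.88: descend 0100001110111111 ; hops seen [H2] ; pick H2
  Q 67.191.0.1: descend 0100001110111111 ; hops seen [H2] ; pick H2
  Q 67.191.0.0: descend 0100001110111111 ; hops seen [H2] ; pick H2
  + 75.57.192.0/19 (H1) depth=19
  Q 64.235.137.101: descend 010000 ; hops seen [∅] ; pick no-route
  + 75.48.0.0/12 (H2) depth=12
  + 75.48.0.0/12 (H0) depth=12
  Q 67.191.0.0: descend 0100001110111111 ; hops seen [H2] ; pick H2
  Q 75.57.194.69: descend 0100101100111001110 ; hops seen [H0,H1] ; pick H1
  Q 67.191.20.215: descend 0100001110111111 ; hops seen [H2] ; pick H2
  + 75.48.0.0/12 (H3) depth=12
  Q 75.57.192.36: descend 0100101100111001110 ; hops seen [H3,H1] ; pick H1
  + 11.167.144.0/20 (H0) depth=20
  Q 75.57.193.111: descend 0100101100111001110 ; hops seen [H3,H1] ; pick H1
  Q 75.57.198.176: descend 0100101100111001110 ; hops seen [H3,H1] ; pick H1
  + 11.167.147.144/28 (H1) depth=28
  del 67.191.0.0/16 (clear depth 16)
  Q 11.167.147.144: descend 0000101110100111100100111001 ; hops seen [H0,H1] ; pick H1
  del 75.48.0.0/12 (clear depth 12)
  + 75.57.208.0/20 (H2) depth=20
  Q 11.167.147.144: descend 0000101110100111100100111001 ; hops seen [H0,H1] ; pick H1
  del 11.167.147.144/28 (clear depth 28)
  Q 191.228.35.103: descend ε ; hops seen [∅] ; pick no-route
  + 11.167.147.154/32 (H3) depth=32
  Q 11.167.147.154: descend 00001011101001111001001110011010 ; hops seen [H0,H3] ; pick H3
  + 75.0.0.0/8 (H1) depth=8
  del 75.57.208.0/20 (clear depth 20)
  Q 11.167.147.154: descend 00001011101001111001001110011010 ; hops seen [H0,H3] ; pick H3
  Q 75.57.192.164: descend 0100101100111001110 ; hops seen [H1,H1] ; pick H1
  Q 75.57.192.2: descend 0100101100111001110 ; hops seen [H1,H1] ; pick H1
  Q 75.0.0.0: descend 0100101100 ; hops seen [H1] ; pick H1

== LOOKUPS ==
["H2","no-route","H2","H2","H2","no-route","H2","H1","H2","H1","H1","H1","H1","H1","no-route","H3","H3","H1","H1","H1"]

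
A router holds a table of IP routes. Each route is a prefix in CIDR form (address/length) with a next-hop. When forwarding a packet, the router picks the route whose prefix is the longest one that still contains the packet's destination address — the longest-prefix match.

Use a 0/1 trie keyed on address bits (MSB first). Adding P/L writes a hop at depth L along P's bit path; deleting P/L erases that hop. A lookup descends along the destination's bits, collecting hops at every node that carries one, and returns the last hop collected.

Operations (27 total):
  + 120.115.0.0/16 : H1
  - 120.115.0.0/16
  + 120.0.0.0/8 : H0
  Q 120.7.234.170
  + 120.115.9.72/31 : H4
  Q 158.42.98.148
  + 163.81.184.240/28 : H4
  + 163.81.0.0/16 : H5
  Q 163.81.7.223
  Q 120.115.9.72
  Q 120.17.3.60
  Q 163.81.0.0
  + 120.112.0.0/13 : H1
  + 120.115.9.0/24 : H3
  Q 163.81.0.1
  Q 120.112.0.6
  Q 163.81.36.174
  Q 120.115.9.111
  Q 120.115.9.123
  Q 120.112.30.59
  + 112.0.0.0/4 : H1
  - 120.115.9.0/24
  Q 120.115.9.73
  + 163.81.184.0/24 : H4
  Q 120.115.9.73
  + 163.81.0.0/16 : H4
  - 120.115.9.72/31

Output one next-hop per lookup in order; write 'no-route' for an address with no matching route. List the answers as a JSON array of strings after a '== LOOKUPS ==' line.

Apply in order:
  add 120.115.0.0/16 -> H1 at depth 16
  del 120.115.0.0/16 (clear depth 16)
  add 120.0.0.0/8 -> H0 at depth 8
  lookup 120.7.234.170: bits 011110000 walk d0:-→d1:-→d2:-→d3:-→d4:-→d5:-→d6:-→d7:-→d8:H0→d9:- -> H0
  add 120.115.9.72/31 -> H4 at depth 31
  lookup 158.42.98.148: bits ε walk d0:- -> no-route
  add 163.81.184.240/28 -> H4 at depth 28
  add 163.81.0.0/16 -> H5 at depth 16
  lookup 163.81.7.223: bits 1010001101010001 walk d0:-→d1:-→d2:-→d3:-→d4:-→d5:-→d6:-→d7:-→d8:-→d9:-→d10:-→d11:-→d12:-→d13:-→d14:-→d15:-→d16:H5 -> H5
  lookup 120.115.9.72: bits 0111100001110011000010010100100 walk d0:-→d1:-→d2:-→d3:-→d4:-→d5:-→d6:-→d7:-→d8:H0→d9:-→d10:-→d11:-→d12:-→d13:-→d14:-→d15:-→d16:-→d17:-→d18:-→d19:-→d20:-→d21:-→d22:-→d23:-→d24:-→d25:-→d26:-→d27:-→d28:-→d29:-→d30:-→d31:H4 -> H4
  lookup 120.17.3.60: bits 011110000 walk d0:-→d1:-→d2:-→d3:-→d4:-→d5:-→d6:-→d7:-→d8:H0→d9:- -> H0
  lookup 163.81.0.0: bits 1010001101010001 walk d0:-→d1:-→d2:-→d3:-→d4:-→d5:-→d6:-→d7:-→d8:-→d9:-→d10:-→d11:-→d12:-→d13:-→d14:-→d15:-→d16:H5 -> H5
  add 120.112.0.0/13 -> H1 at depth 13
  add 120.115.9.0/24 -> H3 at depth 24
  lookup 163.81.0.1: bits 1010001101010001 walk d0:-→d1:-→d2:-→d3:-→d4:-→d5:-→d6:-→d7:-→d8:-→d9:-→d10:-→d11:-→d12:-→d13:-→d14:-→d15:-→d16:H5 -> H5
  lookup 120.112.0.6: bits 01111000011100 walk d0:-→d1:-→d2:-→d3:-→d4:-→d5:-→d6:-→d7:-→d8:H0→d9:-→d10:-→d11:-→d12:-→d13:H1→d14:- -> H1
  lookup 163.81.36.174: bits 1010001101010001 walk d0:-→d1:-→d2:-→d3:-→d4:-→d5:-→d6:-→d7:-→d8:-→d9:-→d10:-→d11:-→d12:-→d13:-→d14:-→d15:-→d16:H5 -> H5
  lookup 120.115.9.111: bits 01111000011100110000100101 walk d0:-→d1:-→d2:-→d3:-→d4:-→d5:-→d6:-→d7:-→d8:H0→d9:-→d10:-→d11:-→d12:-→d13:H1→d14:-→d15:-→d16:-→d17:-→d18:-→d19:-→d20:-→d21:-→d22:-→d23:-→d24:H3→d25:-→d26:- -> H3
  lookup 120.115.9.123: bits 01111000011100110000100101 walk d0:-→d1:-→d2:-→d3:-→d4:-→d5:-→d6:-→d7:-→d8:H0→d9:-→d10:-→d11:-→d12:-→d13:H1→d14:-→d15:-→d16:-→d17:-→d18:-→d19:-→d20:-→d21:-→d22:-→d23:-→d24:H3→d25:-→d26:- -> H3
  lookup 120.112.30.59: bits 01111000011100 walk d0:-→d1:-→d2:-→d3:-→d4:-→d5:-→d6:-→d7:-→d8:H0→d9:-→d10:-→d11:-→d12:-→d13:H1→d14:- -> H1
  add 112.0.0.0/4 -> H1 at depth 4
  del 120.115.9.0/24 (clear depth 24)
  lookup 120.115.9.73: bits 0111100001110011000010010100100 walk d0:-→d1:-→d2:-→d3:-→d4:H1→d5:-→d6:-→d7:-→d8:H0→d9:-→d10:-→d11:-→d12:-→d13:H1→d14:-→d15:-→d16:-→d17:-→d18:-→d19:-→d20:-→d21:-→d22:-→d23:-→d24:-→d25:-→d26:-→d27:-→d28:-→d29:-→d30:-→d31:H4 -> H4
  add 163.81.184.0/24 -> H4 at depth 24
  lookup 120.115.9.73: bits 0111100001110011000010010100100 walk d0:-→d1:-→d2:-→d3:-→d4:H1→d5:-→d6:-→d7:-→d8:H0→d9:-→d10:-→d11:-→d12:-→d13:H1→d14:-→d15:-→d16:-→d17:-→d18:-→d19:-→d20:-→d21:-→d22:-→d23:-→d24:-→d25:-→d26:-→d27:-→d28:-→d29:-→d30:-→d31:H4 -> H4
  add 163.81.0.0/16 -> H4 at depth 16
  del 120.115.9.72/31 (clear depth 31)

== LOOKUPS ==
["H0","no-route","H5","H4","H0","H5","H5","H1","H5","H3","H3","H1","H4","H4"]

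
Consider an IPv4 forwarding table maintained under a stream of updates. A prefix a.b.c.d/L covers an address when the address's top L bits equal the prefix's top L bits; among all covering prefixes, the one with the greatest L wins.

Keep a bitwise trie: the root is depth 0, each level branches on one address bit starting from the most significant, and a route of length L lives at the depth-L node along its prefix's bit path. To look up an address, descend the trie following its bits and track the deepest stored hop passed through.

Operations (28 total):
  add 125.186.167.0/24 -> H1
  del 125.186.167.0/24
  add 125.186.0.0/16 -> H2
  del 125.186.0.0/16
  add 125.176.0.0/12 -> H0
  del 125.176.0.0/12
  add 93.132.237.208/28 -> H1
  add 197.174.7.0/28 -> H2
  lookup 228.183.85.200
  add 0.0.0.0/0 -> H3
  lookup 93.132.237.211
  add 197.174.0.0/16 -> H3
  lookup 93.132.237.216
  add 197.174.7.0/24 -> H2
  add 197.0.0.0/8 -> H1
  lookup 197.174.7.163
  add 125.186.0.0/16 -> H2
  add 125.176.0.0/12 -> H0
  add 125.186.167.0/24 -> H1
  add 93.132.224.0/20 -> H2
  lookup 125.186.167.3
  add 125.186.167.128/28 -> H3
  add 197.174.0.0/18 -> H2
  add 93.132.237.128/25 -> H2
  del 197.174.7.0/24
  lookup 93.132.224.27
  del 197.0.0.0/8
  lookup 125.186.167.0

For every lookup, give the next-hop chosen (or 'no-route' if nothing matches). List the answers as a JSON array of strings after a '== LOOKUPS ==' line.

Process each operation:
  + 125.186.167.0/24 (H1) depth=24
  - 125.186.167.0/24 clear@24
  + 125.186.0.0/16 (H2) depth=16
  - 125.186.0.0/16 clear@16
  + 125.176.0.0/12 (H0) depth=12
  - 125.176.0.0/12 clear@12
  + 93.132.237.208/28 (H1) depth=28
  + 197.174.7.0/28 (H2) depth=28
  Q 228.183.85.200: descend 11 ; hops seen [∅] ; pick no-route
  + 0.0.0.0/0 (H3) depth=0
  Q 93.132.237.211: descend 0101110110000100111011011101 ; hops seen [H3,H1] ; pick H1
  + 197.174.0.0/16 (H3) depth=16
  Q 93.132.237.216: descend 0101110110000100111011011101 ; hops seen [H3,H1] ; pick H1
  + 197.174.7.0/24 (H2) depth=24
  + 197.0.0.0/8 (H1) depth=8
  Q 197.174.7.163: descend 110001011010111000000111 ; hops seen [H3,H1,H3,H2] ; pick H2
  + 125.186.0.0/16 (H2) depth=16
  + 125.176.0.0/12 (H0) depth=12
  + 125.186.167.0/24 (H1) depth=24
  + 93.132.224.0/20 (H2) depth=20
  Q 125.186.167.3: descend 011111011011101010100111 ; hops seen [H3,H0,H2,H1] ; pick H1
  + 125.186.167.128/28 (H3) depth=28
  + 197.174.0.0/18 (H2) depth=18
  + 93.132.237.128/25 (H2) depth=25
  - 197.174.7.0/24 clear@24
  Q 93.132.224.27: descend 01011101100001001110 ; hops seen [H3,H2] ; pick H2
  - 197.0.0.0/8 clear@8
  Q 125.186.167.0: descend 011111011011101010100111 ; hops seen [H3,H0,H2,H1] ; pick H1

== LOOKUPS ==
["no-route","H1","H1","H2","H1","H2","H1"]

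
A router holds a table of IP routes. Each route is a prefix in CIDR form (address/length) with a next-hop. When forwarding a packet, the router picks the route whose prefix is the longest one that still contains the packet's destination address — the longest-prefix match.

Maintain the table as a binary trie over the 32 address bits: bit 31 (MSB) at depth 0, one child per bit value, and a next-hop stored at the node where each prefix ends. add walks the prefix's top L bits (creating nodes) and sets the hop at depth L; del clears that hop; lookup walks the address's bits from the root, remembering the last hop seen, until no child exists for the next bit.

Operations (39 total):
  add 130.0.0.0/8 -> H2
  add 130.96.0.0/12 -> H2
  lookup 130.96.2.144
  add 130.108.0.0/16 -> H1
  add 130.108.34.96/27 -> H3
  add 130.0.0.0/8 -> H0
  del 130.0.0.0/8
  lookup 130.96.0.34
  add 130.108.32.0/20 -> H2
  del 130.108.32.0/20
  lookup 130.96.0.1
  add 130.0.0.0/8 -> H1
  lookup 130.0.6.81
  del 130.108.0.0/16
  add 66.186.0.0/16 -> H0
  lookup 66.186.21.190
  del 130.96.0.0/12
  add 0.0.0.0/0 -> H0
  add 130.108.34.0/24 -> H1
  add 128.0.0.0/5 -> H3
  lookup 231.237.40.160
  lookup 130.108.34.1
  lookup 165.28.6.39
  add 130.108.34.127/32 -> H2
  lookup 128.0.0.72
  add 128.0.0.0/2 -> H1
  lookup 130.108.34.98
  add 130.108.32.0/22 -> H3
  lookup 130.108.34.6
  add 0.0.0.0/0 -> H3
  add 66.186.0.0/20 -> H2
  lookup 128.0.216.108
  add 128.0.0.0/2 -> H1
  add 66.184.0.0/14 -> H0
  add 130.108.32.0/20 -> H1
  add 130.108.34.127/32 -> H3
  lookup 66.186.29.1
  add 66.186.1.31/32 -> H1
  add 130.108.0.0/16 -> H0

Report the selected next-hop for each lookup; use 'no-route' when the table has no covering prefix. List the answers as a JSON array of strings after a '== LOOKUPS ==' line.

Process each operation:
  + 130.0.0.0/8 (H2) depth=8
  + 130.96.0.0/12 (H2) depth=12
  lookup 130.96.2.144: bits 100000100110 walk d0:-→d1:-→d2:-→d3:-→d4:-→d5:-→d6:-→d7:-→d8:H2→d9:-→d10:-→d11:-→d12:H2 -> H2
  + 130.108.0.0/16 (H1) depth=16
  + 130.108.34.96/27 (H3) depth=27
  + 130.0.0.0/8 (H0) depth=8
  - 130.0.0.0/8 clear@8
  lookup 130.96.0.34: bits 100000100110 walk d0:-→d1:-→d2:-→d3:-→d4:-→d5:-→d6:-→d7:-→d8:-→d9:-→d10:-→d11:-→d12:H2 -> H2
  + 130.108.32.0/20 (H2) depth=20
  - 130.108.32.0/20 clear@20
  lookup 130.96.0.1: bits 100000100110 walk d0:-→d1:-→d2:-→d3:-→d4:-→d5:-→d6:-→d7:-→d8:-→d9:-→d10:-→d11:-→d12:H2 -> H2
  + 130.0.0.0/8 (H1) depth=8
  lookup 130.0.6.81: bits 100000100 walk d0:-→d1:-→d2:-→d3:-→d4:-→d5:-→d6:-→d7:-→d8:H1→d9:- -> H1
  - 130.108.0.0/16 clear@16
  + 66.186.0.0/16 (H0) depth=16
  lookup 66.186.21.190: bits 0100001010111010 walk d0:-→d1:-→d2:-→d3:-→d4:-→d5:-→d6:-→d7:-→d8:-→d9:-→d10:-→d11:-→d12:-→d13:-→d14:-→d15:-→d16:H0 -> H0
  - 130.96.0.0/12 clear@12
  + 0.0.0.0/0 (H0) depth=0
  + 130.108.34.0/24 (H1) depth=24
  + 128.0.0.0/5 (H3) depth=5
  lookup 231.237.40.160: bits 1 walk d0:H0→d1:- -> H0
  lookup 130.108.34.1: bits 1000001001101100001000100 walk d0:H0→d1:-→d2:-→d3:-→d4:-→d5:H3→d6:-→d7:-→d8:H1→d9:-→d10:-→d11:-→d12:-→d13:-→d14:-→d15:-→d16:-→d17:-→d18:-→d19:-→d20:-→d21:-→d22:-→d23:-→d24:H1→d25:- -> H1
  lookup 165.28.6.39: bits 10 walk d0:H0→d1:-→d2:- -> H0
  + 130.108.34.127/32 (H2) depth=32
  lookup 128.0.0.72: bits 100000 walk d0:H0→d1:-→d2:-→d3:-→d4:-→d5:H3→d6:- -> H3
  + 128.0.0.0/2 (H1) depth=2
  lookup 130.108.34.98: bits 100000100110110000100010011 walk d0:H0→d1:-→d2:H1→d3:-→d4:-→d5:H3→d6:-→d7:-→d8:H1→d9:-→d10:-→d11:-→d12:-→d13:-→d14:-→d15:-→d16:-→d17:-→d18:-→d19:-→d20:-→d21:-→d22:-→d23:-→d24:H1→d25:-→d26:-→d27:H3 -> H3
  + 130.108.32.0/22 (H3) depth=22
  lookup 130.108.34.6: bits 1000001001101100001000100 walk d0:H0→d1:-→d2:H1→d3:-→d4:-→d5:H3→d6:-→d7:-→d8:H1→d9:-→d10:-→d11:-→d12:-→d13:-→d14:-→d15:-→d16:-→d17:-→d18:-→d19:-→d20:-→d21:-→d22:H3→d23:-→d24:H1→d25:- -> H1
  + 0.0.0.0/0 (H3) depth=0
  + 66.186.0.0/20 (H2) depth=20
  lookup 128.0.216.108: bits 100000 walk d0:H3→d1:-→d2:H1→d3:-→d4:-→d5:H3→d6:- -> H3
  + 128.0.0.0/2 (H1) depth=2
  + 66.184.0.0/14 (H0) depth=14
  + 130.108.32.0/20 (H1) depth=20
  + 130.108.34.127/32 (H3) depth=32
  lookup 66.186.29.1: bits 0100001010111010000 walk d0:H3→d1:-→d2:-→d3:-→d4:-→d5:-→d6:-→d7:-→d8:-→d9:-→d10:-→d11:-→d12:-→d13:-→d14:H0→d15:-→d16:H0→d17:-→d18:-→d19:- -> H0
  + 66.186.1.31/32 (H1) depth=32
  + 130.108.0.0/16 (H0) depth=16

== LOOKUPS ==
["H2","H2","H2","H1","H0","H0","H1","H0","H3","H3","H1","H3","H0"]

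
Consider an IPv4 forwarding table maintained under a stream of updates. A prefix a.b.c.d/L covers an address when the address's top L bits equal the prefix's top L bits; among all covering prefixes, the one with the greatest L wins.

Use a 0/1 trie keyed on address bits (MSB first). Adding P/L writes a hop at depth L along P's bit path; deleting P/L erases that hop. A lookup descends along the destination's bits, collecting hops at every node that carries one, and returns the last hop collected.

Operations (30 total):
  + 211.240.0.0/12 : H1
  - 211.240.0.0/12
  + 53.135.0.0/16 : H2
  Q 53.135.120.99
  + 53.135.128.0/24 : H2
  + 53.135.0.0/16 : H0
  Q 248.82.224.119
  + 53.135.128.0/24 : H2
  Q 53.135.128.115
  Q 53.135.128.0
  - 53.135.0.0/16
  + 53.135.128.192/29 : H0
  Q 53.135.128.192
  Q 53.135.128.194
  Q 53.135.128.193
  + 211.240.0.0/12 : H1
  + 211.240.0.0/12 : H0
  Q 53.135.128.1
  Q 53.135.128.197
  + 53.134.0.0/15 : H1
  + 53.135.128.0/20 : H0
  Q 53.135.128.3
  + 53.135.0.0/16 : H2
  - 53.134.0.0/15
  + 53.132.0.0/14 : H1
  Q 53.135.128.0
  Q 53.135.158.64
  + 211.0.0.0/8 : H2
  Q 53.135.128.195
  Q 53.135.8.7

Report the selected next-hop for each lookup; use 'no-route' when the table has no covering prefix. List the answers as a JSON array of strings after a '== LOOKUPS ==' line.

Apply in order:
  add 211.240.0.0/12 -> H1 at depth 12
  - 211.240.0.0/12 clear@12
  add 53.135.0.0/16 -> H2 at depth 16
  Q 53.135.120.99: descend 0011010110000111 ; hops seen [H2] ; pick H2
  add 53.135.128.0/24 -> H2 at depth 24
  add 53.135.0.0/16 -> H0 at depth 16
  Q 248.82.224.119: descend 11 ; hops seen [∅] ; pick no-route
  add 53.135.128.0/24 -> H2 at depth 24
  Q 53.135.128.115: descend 001101011000011110000000 ; hops seen [H0,H2] ; pick H2
  Q 53.135.128.0: descend 001101011000011110000000 ; hops seen [H0,H2] ; pick H2
  - 53.135.0.0/16 clear@16
  add 53.135.128.192/29 -> H0 at depth 29
  Q 53.135.128.192: descend 00110101100001111000000011000 ; hops seen [H2,H0] ; pick H0
  Q 53.135.128.194: descend 00110101100001111000000011000 ; hops seen [H2,H0] ; pick H0
  Q 53.135.128.193: descend 00110101100001111000000011000 ; hops seen [H2,H0] ; pick H0
  add 211.240.0.0/12 -> H1 at depth 12
  add 211.240.0.0/12 -> H0 at depth 12
  Q 53.135.128.1: descend 001101011000011110000000 ; hops seen [H2] ; pick H2
  Q 53.135.128.197: descend 00110101100001111000000011000 ; hops seen [H2,H0] ; pick H0
  add 53.134.0.0/15 -> H1 at depth 15
  add 53.135.128.0/20 -> H0 at depth 20
  Q 53.135.128.3: descend 001101011000011110000000 ; hops seen [H1,H0,H2] ; pick H2
  add 53.135.0.0/16 -> H2 at depth 16
  - 53.134.0.0/15 clear@15
  add 53.132.0.0/14 -> H1 at depth 14
  Q 53.135.128.0: descend 001101011000011110000000 ; hops seen [H1,H2,H0,H2] ; pick H2
  Q 53.135.158.64: descend 0011010110000111100 ; hops seen [H1,H2] ; pick H2
  add 211.0.0.0/8 -> H2 at depth 8
  Q 53.135.128.195: descend 00110101100001111000000011000 ; hops seen [H1,H2,H0,H2,H0] ; pick H0
  Q 53.135.8.7: descend 0011010110000111 ; hops seen [H1,H2] ; pick H2

== LOOKUPS ==
["H2","no-route","H2","H2","H0","H0","H0","H2","H0","H2","H2","H2","H0","H2"]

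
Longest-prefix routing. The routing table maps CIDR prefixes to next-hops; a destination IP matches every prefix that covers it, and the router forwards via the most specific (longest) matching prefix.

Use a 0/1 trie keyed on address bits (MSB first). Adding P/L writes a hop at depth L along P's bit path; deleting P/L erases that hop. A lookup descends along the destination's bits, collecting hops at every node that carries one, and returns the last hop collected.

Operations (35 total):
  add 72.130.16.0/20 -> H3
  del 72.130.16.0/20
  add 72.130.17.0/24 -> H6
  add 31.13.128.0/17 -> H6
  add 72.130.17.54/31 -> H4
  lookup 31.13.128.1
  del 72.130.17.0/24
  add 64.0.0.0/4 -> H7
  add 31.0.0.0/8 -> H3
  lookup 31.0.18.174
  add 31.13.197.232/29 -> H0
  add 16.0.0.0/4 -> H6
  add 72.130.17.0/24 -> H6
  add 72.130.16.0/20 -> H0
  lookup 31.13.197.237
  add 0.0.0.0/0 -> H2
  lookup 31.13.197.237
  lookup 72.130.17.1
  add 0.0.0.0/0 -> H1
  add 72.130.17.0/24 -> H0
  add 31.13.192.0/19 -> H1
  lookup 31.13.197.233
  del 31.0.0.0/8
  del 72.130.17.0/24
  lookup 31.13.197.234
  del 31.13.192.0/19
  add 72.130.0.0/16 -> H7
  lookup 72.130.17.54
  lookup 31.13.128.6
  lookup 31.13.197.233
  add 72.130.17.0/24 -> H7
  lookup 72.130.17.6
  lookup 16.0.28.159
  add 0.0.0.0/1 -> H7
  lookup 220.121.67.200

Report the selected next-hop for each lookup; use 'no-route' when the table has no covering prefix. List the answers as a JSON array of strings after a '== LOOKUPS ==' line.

Apply in order:
  + 72.130.16.0/20 (H3) depth=20
  del 72.130.16.0/20 (clear depth 20)
  + 72.130.17.0/24 (H6) depth=24
  + 31.13.128.0/17 (H6) depth=17
  + 72.130.17.54/31 (H4) depth=31
  lookup 31.13.128.1: bits 00011111000011011 walk d0:-→d1:-→d2:-→d3:-→d4:-→d5:-→d6:-→d7:-→d8:-→d9:-→d10:-→d11:-→d12:-→d13:-→d14:-→d15:-→d16:-→d17:H6 -> H6
  del 72.130.17.0/24 (clear depth 24)
  + 64.0.0.0/4 (H7) depth=4
  + 31.0.0.0/8 (H3) depth=8
  lookup 31.0.18.174: bits 000111110000 walk d0:-→d1:-→d2:-→d3:-→d4:-→d5:-→d6:-→d7:-→d8:H3→d9:-→d10:-→d11:-→d12:- -> H3
  + 31.13.197.232/29 (H0) depth=29
  + 16.0.0.0/4 (H6) depth=4
  + 72.130.17.0/24 (H6) depth=24
  + 72.130.16.0/20 (H0) depth=20
  lookup 31.13.197.237: bits 00011111000011011100010111101 walk d0:-→d1:-→d2:-→d3:-→d4:H6→d5:-→d6:-→d7:-→d8:H3→d9:-→d10:-→d11:-→d12:-→d13:-→d14:-→d15:-→d16:-→d17:H6→d18:-→d19:-→d20:-→d21:-→d22:-→d23:-→d24:-→d25:-→d26:-→d27:-→d28:-→d29:H0 -> H0
  + 0.0.0.0/0 (H2) depth=0
  lookup 31.13.197.237: bits 00011111000011011100010111101 walk d0:H2→d1:-→d2:-→d3:-→d4:H6→d5:-→d6:-→d7:-→d8:H3→d9:-→d10:-→d11:-→d12:-→d13:-→d14:-→d15:-→d16:-→d17:H6→d18:-→d19:-→d20:-→d21:-→d22:-→d23:-→d24:-→d25:-→d26:-→d27:-→d28:-→d29:H0 -> H0
  lookup 72.130.17.1: bits 01001000100000100001000100 walk d0:H2→d1:-→d2:-→d3:-→d4:H7→d5:-→d6:-→d7:-→d8:-→d9:-→d10:-→d11:-→d12:-→d13:-→d14:-→d15:-→d16:-→d17:-→d18:-→d19:-→d20:H0→d21:-→d22:-→d23:-→d24:H6→d25:-→d26:- -> H6
  + 0.0.0.0/0 (H1) depth=0
  + 72.130.17.0/24 (H0) depth=24
  + 31.13.192.0/19 (H1) depth=19
  lookup 31.13.197.233: bits 00011111000011011100010111101 walk d0:H1→d1:-→d2:-→d3:-→d4:H6→d5:-→d6:-→d7:-→d8:H3→d9:-→d10:-→d11:-→d12:-→d13:-→d14:-→d15:-→d16:-→d17:H6→d18:-→d19:H1→d20:-→d21:-→d22:-→d23:-→d24:-→d25:-→d26:-→d27:-→d28:-→d29:H0 -> H0
  del 31.0.0.0/8 (clear depth 8)
  del 72.130.17.0/24 (clear depth 24)
  lookup 31.13.197.234: bits 00011111000011011100010111101 walk d0:H1→d1:-→d2:-→d3:-→d4:H6→d5:-→d6:-→d7:-→d8:-→d9:-→d10:-→d11:-→d12:-→d13:-→d14:-→d15:-→d16:-→d17:H6→d18:-→d19:H1→d20:-→d21:-→d22:-→d23:-→d24:-→d25:-→d26:-→d27:-→d28:-→d29:H0 -> H0
  del 31.13.192.0/19 (clear depth 19)
  + 72.130.0.0/16 (H7) depth=16
  lookup 72.130.17.54: bits 0100100010000010000100010011011 walk d0:H1→d1:-→d2:-→d3:-→d4:H7→d5:-→d6:-→d7:-→d8:-→d9:-→d10:-→d11:-→d12:-→d13:-→d14:-→d15:-→d16:H7→d17:-→d18:-→d19:-→d20:H0→d21:-→d22:-→d23:-→d24:-→d25:-→d26:-→d27:-→d28:-→d29:-→d30:-→d31:H4 -> H4
  lookup 31.13.128.6: bits 00011111000011011 walk d0:H1→d1:-→d2:-→d3:-→d4:H6→d5:-→d6:-→d7:-→d8:-→d9:-→d10:-→d11:-→d12:-→d13:-→d14:-→d15:-→d16:-→d17:H6 -> H6
  lookup 31.13.197.233: bits 00011111000011011100010111101 walk d0:H1→d1:-→d2:-→d3:-→d4:H6→d5:-→d6:-→d7:-→d8:-→d9:-→d10:-→d11:-→d12:-→d13:-→d14:-→d15:-→d16:-→d17:H6→d18:-→d19:-→d20:-→d21:-→d22:-→d23:-→d24:-→d25:-→d26:-→d27:-→d28:-→d29:H0 -> H0
  + 72.130.17.0/24 (H7) depth=24
  lookup 72.130.17.6: bits 01001000100000100001000100 walk d0:H1→d1:-→d2:-→d3:-→d4:H7→d5:-→d6:-→d7:-→d8:-→d9:-→d10:-→d11:-→d12:-→d13:-→d14:-→d15:-→d16:H7→d17:-→d18:-→d19:-→d20:H0→d21:-→d22:-→d23:-→d24:H7→d25:-→d26:- -> H7
  lookup 16.0.28.159: bits 0001 walk d0:H1→d1:-→d2:-→d3:-→d4:H6 -> H6
  + 0.0.0.0/1 (H7) depth=1
  lookup 220.121.67.200: bits ε walk d0:H1 -> H1

== LOOKUPS ==
["H6","H3","H0","H0","H6","H0","H0","H4","H6","H0","H7","H6","H1"]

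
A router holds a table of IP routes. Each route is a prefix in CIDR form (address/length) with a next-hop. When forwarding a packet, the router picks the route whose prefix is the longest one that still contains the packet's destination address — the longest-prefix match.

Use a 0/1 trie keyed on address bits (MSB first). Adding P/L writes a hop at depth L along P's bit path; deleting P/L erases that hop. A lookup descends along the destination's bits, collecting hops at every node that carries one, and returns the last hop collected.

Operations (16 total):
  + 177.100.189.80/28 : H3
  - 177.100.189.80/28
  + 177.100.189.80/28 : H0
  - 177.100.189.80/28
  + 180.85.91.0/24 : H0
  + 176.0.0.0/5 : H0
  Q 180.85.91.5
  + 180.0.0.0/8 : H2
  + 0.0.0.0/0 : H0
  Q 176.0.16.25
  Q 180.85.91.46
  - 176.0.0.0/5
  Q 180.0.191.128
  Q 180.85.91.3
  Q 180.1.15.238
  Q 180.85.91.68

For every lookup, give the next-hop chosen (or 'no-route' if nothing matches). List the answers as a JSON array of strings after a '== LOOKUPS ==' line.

Trace:
  + 177.100.189.80/28 (H3) depth=28
  del 177.100.189.80/28 (clear depth 28)
  + 177.100.189.80/28 (H0) depth=28
  del 177.100.189.80/28 (clear depth 28)
  + 180.85.91.0/24 (H0) depth=24
  + 176.0.0.0/5 (H0) depth=5
  lookup 180.85.91.5: bits 101101000101010101011011 walk d0:-→d1:-→d2:-→d3:-→d4:-→d5:H0→d6:-→d7:-→d8:-→d9:-→d10:-→d11:-→d12:-→d13:-→d14:-→d15:-→d16:-→d17:-→d18:-→d19:-→d20:-→d21:-→d22:-→d23:-→d24:H0 -> H0
  + 180.0.0.0/8 (H2) depth=8
  + 0.0.0.0/0 (H0) depth=0
  lookup 176.0.16.25: bits 1011000 walk d0:H0→d1:-→d2:-→d3:-→d4:-→d5:H0→d6:-→d7:- -> H0
  lookup 180.85.91.46: bits 101101000101010101011011 walk d0:H0→d1:-→d2:-→d3:-→d4:-→d5:H0→d6:-→d7:-→d8:H2→d9:-→d10:-→d11:-→d12:-→d13:-→d14:-→d15:-→d16:-→d17:-→d18:-→d19:-→d20:-→d21:-→d22:-→d23:-→d24:H0 -> H0
  del 176.0.0.0/5 (clear depth 5)
  lookup 180.0.191.128: bits 101101000 walk d0:H0→d1:-→d2:-→d3:-→d4:-→d5:-→d6:-→d7:-→d8:H2→d9:- -> H2
  lookup 180.85.91.3: bits 101101000101010101011011 walk d0:H0→d1:-→d2:-→d3:-→d4:-→d5:-→d6:-→d7:-→d8:H2→d9:-→d10:-→d11:-→d12:-→d13:-→d14:-→d15:-→d16:-→d17:-→d18:-→d19:-→d20:-→d21:-→d22:-→d23:-→d24:H0 -> H0
  lookup 180.1.15.238: bits 101101000 walk d0:H0→d1:-→d2:-→d3:-→d4:-→d5:-→d6:-→d7:-→d8:H2→d9:- -> H2
  lookup 180.85.91.68: bits 101101000101010101011011 walk d0:H0→d1:-→d2:-→d3:-→d4:-→d5:-→d6:-→d7:-→d8:H2→d9:-→d10:-→d11:-→d12:-→d13:-→d14:-→d15:-→d16:-→d17:-→d18:-→d19:-→d20:-→d21:-→d22:-→d23:-→d24:H0 -> H0

== LOOKUPS ==
["H0","H0","H0","H2","H0","H2","H0"]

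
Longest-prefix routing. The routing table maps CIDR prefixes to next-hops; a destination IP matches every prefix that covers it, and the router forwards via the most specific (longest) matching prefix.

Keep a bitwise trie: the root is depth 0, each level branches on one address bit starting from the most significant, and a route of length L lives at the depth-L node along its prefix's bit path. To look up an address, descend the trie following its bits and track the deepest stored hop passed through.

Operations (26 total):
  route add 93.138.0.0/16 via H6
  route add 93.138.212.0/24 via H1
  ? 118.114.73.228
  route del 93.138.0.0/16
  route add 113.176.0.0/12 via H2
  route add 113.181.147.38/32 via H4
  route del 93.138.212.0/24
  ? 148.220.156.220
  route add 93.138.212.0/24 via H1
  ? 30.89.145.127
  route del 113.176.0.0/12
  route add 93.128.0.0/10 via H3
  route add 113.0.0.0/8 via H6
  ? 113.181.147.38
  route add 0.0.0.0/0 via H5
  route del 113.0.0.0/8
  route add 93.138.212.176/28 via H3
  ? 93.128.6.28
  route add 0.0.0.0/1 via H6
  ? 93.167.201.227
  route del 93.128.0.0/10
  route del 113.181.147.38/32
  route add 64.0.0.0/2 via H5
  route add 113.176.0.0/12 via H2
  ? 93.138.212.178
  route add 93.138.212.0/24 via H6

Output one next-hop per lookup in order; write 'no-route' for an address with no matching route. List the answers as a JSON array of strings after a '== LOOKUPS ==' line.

Trace:
  + 93.138.0.0/16 (H6) depth=16
  + 93.138.212.0/24 (H1) depth=24
  lookup 118.114.73.228: bits 01 walk d0:-→d1:-→d2:- -> no-route
  del 93.138.0.0/16 (clear depth 16)
  + 113.176.0.0/12 (H2) depth=12
  + 113.181.147.38/32 (H4) depth=32
  del 93.138.212.0/24 (clear depth 24)
  lookup 148.220.156.220: bits ε walk d0:- -> no-route
  + 93.138.212.0/24 (H1) depth=24
  lookup 30.89.145.127: bits 0 walk d0:-→d1:- -> no-route
  del 113.176.0.0/12 (clear depth 12)
  + 93.128.0.0/10 (H3) depth=10
  + 113.0.0.0/8 (H6) depth=8
  lookup 113.181.147.38: bits 01110001101101011001001100100110 walk d0:-→d1:-→d2:-→d3:-→d4:-→d5:-→d6:-→d7:-→d8:H6→d9:-→d10:-→d11:-→d12:-→d13:-→d14:-→d15:-→d16:-→d17:-→d18:-→d19:-→d20:-→d21:-→d22:-→d23:-→d24:-→d25:-→d26:-→d27:-→d28:-→d29:-→d30:-→d31:-→d32:H4 -> H4
  + 0.0.0.0/0 (H5) depth=0
  del 113.0.0.0/8 (clear depth 8)
  + 93.138.212.176/28 (H3) depth=28
  lookup 93.128.6.28: bits 010111011000 walk d0:H5→d1:-→d2:-→d3:-→d4:-→d5:-→d6:-→d7:-→d8:-→d9:-→d10:H3→d11:-→d12:- -> H3
  + 0.0.0.0/1 (H6) depth=1
  lookup 93.167.201.227: bits 0101110110 walk d0:H5→d1:H6→d2:-→d3:-→d4:-→d5:-→d6:-→d7:-→d8:-→d9:-→d10:H3 -> H3
  del 93.128.0.0/10 (clear depth 10)
  del 113.181.147.38/32 (clear depth 32)
  + 64.0.0.0/2 (H5) depth=2
  + 113.176.0.0/12 (H2) depth=12
  lookup 93.138.212.178: bits 0101110110001010110101001011 walk d0:H5→d1:H6→d2:H5→d3:-→d4:-→d5:-→d6:-→d7:-→d8:-→d9:-→d10:-→d11:-→d12:-→d13:-→d14:-→d15:-→d16:-→d17:-→d18:-→d19:-→d20:-→d21:-→d22:-→d23:-→d24:H1→d25:-→d26:-→d27:-→d28:H3 -> H3
  + 93.138.212.0/24 (H6) depth=24

== LOOKUPS ==
["no-route","no-route","no-route","H4","H3","H3","H3"]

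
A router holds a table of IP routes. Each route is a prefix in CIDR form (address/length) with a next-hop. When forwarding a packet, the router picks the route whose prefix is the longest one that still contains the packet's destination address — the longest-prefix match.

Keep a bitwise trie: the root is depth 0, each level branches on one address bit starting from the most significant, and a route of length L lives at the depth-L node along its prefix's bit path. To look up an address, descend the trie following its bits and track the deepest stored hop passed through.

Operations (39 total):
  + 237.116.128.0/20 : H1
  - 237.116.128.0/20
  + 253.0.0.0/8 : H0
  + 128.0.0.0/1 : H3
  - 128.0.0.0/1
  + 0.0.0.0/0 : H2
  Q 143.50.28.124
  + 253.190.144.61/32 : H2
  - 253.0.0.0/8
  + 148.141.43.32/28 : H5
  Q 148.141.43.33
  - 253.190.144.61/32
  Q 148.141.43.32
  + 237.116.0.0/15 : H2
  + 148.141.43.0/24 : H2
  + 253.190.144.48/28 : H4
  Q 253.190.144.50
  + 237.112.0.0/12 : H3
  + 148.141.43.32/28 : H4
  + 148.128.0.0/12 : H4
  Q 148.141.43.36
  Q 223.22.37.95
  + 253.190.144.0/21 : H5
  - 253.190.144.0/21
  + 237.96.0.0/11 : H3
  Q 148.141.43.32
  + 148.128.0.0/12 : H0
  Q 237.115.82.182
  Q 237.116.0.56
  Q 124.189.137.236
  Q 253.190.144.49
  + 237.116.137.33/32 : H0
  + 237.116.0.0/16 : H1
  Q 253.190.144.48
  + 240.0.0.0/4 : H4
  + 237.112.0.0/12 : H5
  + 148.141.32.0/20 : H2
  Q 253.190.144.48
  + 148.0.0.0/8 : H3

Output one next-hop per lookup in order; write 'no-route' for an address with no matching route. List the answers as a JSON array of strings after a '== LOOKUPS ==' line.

Trace:
  + 237.116.128.0/20 (H1) depth=20
  del 237.116.128.0/20 (clear depth 20)
  + 253.0.0.0/8 (H0) depth=8
  + 128.0.0.0/1 (H3) depth=1
  del 128.0.0.0/1 (clear depth 1)
  + 0.0.0.0/0 (H2) depth=0
  Q 143.50.28.124: descend 1 ; hops seen [H2] ; pick H2
  + 253.190.144.61/32 (H2) depth=32
  del 253.0.0.0/8 (clear depth 8)
  + 148.141.43.32/28 (H5) depth=28
  Q 148.141.43.33: descend 1001010010001101001010110010 ; hops seen [H2,H5] ; pick H5
  del 253.190.144.61/32 (clear depth 32)
  Q 148.141.43.32: descend 1001010010001101001010110010 ; hops seen [H2,H5] ; pick H5
  + 237.116.0.0/15 (H2) depth=15
  + 148.141.43.0/24 (H2) depth=24
  + 253.190.144.48/28 (H4) depth=28
  Q 253.190.144.50: descend 1111110110111110100100000011 ; hops seen [H2,H4] ; pick H4
  + 237.112.0.0/12 (H3) depth=12
  + 148.141.43.32/28 (H4) depth=28
  + 148.128.0.0/12 (H4) depth=12
  Q 148.141.43.36: descend 1001010010001101001010110010 ; hops seen [H2,H4,H2,H4] ; pick H4
  Q 223.22.37.95: descend 11 ; hops seen [H2] ; pick H2
  + 253.190.144.0/21 (H5) depth=21
  del 253.190.144.0/21 (clear depth 21)
  + 237.96.0.0/11 (H3) depth=11
  Q 148.141.43.32: descend 1001010010001101001010110010 ; hops seen [H2,H4,H2,H4] ; pick H4
  + 148.128.0.0/12 (H0) depth=12
  Q 237.115.82.182: descend 1110110101110 ; hops seen [H2,H3,H3] ; pick H3
  Q 237.116.0.56: descend 1110110101110100 ; hops seen [H2,H3,H3,H2] ; pick H2
  Q 124.189.137.236: descend ε ; hops seen [H2] ; pick H2
  Q 253.190.144.49: descend 1111110110111110100100000011 ; hops seen [H2,H4] ; pick H4
  + 237.116.137.33/32 (H0) depth=32
  + 237.116.0.0/16 (H1) depth=16
  Q 253.190.144.48: descend 1111110110111110100100000011 ; hops seen [H2,H4] ; pick H4
  + 240.0.0.0/4 (H4) depth=4
  + 237.112.0.0/12 (H5) depth=12
  + 148.141.32.0/20 (H2) depth=20
  Q 253.190.144.48: descend 1111110110111110100100000011 ; hops seen [H2,H4,H4] ; pick H4
  + 148.0.0.0/8 (H3) depth=8

== LOOKUPS ==
["H2","H5","H5","H4","H4","H2","H4","H3","H2","H2","H4","H4","H4"]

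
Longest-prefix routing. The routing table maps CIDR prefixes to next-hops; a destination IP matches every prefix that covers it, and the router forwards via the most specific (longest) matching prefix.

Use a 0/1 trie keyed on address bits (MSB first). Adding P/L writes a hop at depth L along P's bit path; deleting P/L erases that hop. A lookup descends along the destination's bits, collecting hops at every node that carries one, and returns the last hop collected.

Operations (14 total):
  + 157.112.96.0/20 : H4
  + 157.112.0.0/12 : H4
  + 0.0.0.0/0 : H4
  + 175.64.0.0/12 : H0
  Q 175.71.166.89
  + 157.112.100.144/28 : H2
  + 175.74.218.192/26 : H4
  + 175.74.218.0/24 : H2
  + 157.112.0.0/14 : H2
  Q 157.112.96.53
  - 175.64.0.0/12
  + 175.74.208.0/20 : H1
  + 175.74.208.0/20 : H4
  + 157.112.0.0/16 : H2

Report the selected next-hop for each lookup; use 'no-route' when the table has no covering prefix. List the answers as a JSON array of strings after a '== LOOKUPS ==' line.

Apply in order:
  + 157.112.96.0/20 (H4) depth=20
  + 157.112.0.0/12 (H4) depth=12
  + 0.0.0.0/0 (H4) depth=0
  + 175.64.0.0/12 (H0) depth=12
  lookup 175.71.166.89: bits 101011110100 walk d0:H4→d1:-→d2:-→d3:-→d4:-→d5:-→d6:-→d7:-→d8:-→d9:-→d10:-→d11:-→d12:H0 -> H0
  + 157.112.100.144/28 (H2) depth=28
  + 175.74.218.192/26 (H4) depth=26
  + 175.74.218.0/24 (H2) depth=24
  + 157.112.0.0/14 (H2) depth=14
  lookup 157.112.96.53: bits 100111010111000001100 walk d0:H4→d1:-→d2:-→d3:-→d4:-→d5:-→d6:-→d7:-→d8:-→d9:-→d10:-→d11:-→d12:H4→d13:-→d14:H2→d15:-→d16:-→d17:-→d18:-→d19:-→d20:H4→d21:- -> H4
  - 175.64.0.0/12 clear@12
  + 175.74.208.0/20 (H1) depth=20
  + 175.74.208.0/20 (H4) depth=20
  + 157.112.0.0/16 (H2) depth=16

== LOOKUPS ==
["H0","H4"]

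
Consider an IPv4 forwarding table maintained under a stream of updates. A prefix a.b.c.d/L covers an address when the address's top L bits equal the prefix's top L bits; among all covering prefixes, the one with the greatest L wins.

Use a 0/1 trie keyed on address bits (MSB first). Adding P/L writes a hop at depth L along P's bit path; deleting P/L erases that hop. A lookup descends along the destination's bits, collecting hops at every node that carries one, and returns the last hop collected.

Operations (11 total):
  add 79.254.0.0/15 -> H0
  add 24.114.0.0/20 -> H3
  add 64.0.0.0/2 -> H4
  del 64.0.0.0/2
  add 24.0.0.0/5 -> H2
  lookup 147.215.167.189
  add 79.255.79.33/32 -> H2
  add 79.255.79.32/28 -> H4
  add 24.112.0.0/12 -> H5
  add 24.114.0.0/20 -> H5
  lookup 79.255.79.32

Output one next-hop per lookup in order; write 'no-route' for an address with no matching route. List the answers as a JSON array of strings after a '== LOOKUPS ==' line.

Process each operation:
  + 79.254.0.0/15 (H0) depth=15
  + 24.114.0.0/20 (H3) depth=20
  + 64.0.0.0/2 (H4) depth=2
  del 64.0.0.0/2 (clear depth 2)
  + 24.0.0.0/5 (H2) depth=5
  ? 147.215.167.189  path d0:-  best=no-route
  + 79.255.79.33/32 (H2) depth=32
  + 79.255.79.32/28 (H4) depth=28
  + 24.112.0.0/12 (H5) depth=12
  + 24.114.0.0/20 (H5) depth=20
  ? 79.255.79.32  path d0:-→d1:-→d2:-→d3:-→d4:-→d5:-→d6:-→d7:-→d8:-→d9:-→d10:-→d11:-→d12:-→d13:-→d14:-→d15:H0→d16:-→d17:-→d18:-→d19:-→d20:-→d21:-→d22:-→d23:-→d24:-→d25:-→d26:-→d27:-→d28:H4→d29:-→d30:-→d31:-  best=H4

== LOOKUPS ==
["no-route","H4"]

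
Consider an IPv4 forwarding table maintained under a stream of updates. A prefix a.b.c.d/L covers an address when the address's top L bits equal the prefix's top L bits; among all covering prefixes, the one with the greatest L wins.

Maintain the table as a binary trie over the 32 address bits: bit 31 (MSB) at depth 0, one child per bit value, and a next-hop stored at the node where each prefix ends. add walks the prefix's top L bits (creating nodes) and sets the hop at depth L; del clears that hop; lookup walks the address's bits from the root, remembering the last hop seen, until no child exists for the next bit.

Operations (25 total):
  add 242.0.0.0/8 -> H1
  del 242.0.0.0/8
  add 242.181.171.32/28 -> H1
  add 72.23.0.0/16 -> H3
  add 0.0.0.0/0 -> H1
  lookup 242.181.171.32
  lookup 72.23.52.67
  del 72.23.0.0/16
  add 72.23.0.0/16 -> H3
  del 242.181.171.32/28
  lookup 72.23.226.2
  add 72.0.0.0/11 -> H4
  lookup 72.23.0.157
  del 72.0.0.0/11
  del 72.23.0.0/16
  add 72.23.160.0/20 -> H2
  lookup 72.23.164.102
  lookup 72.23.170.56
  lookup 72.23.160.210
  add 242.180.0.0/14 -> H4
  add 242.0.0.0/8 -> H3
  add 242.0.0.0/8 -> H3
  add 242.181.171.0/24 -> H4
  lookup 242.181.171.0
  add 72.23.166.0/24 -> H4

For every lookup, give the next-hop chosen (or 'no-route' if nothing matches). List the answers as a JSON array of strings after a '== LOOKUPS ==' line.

Apply in order:
  + 242.0.0.0/8 (H1) depth=8
  - 242.0.0.0/8 clear@8
  + 242.181.171.32/28 (H1) depth=28
  + 72.23.0.0/16 (H3) depth=16
  + 0.0.0.0/0 (H1) depth=0
  lookup 242.181.171.32: bits 1111001010110101101010110010 walk d0:H1→d1:-→d2:-→d3:-→d4:-→d5:-→d6:-→d7:-→d8:-→d9:-→d10:-→d11:-→d12:-→d13:-→d14:-→d15:-→d16:-→d17:-→d18:-→d19:-→d20:-→d21:-→d22:-→d23:-→d24:-→d25:-→d26:-→d27:-→d28:H1 -> H1
  lookup 72.23.52.67: bits 0100100000010111 walk d0:H1→d1:-→d2:-→d3:-→d4:-→d5:-→d6:-→d7:-→d8:-→d9:-→d10:-→d11:-→d12:-→d13:-→d14:-→d15:-→d16:H3 -> H3
  - 72.23.0.0/16 clear@16
  + 72.23.0.0/16 (H3) depth=16
  - 242.181.171.32/28 clear@28
  lookup 72.23.226.2: bits 0100100000010111 walk d0:H1→d1:-→d2:-→d3:-→d4:-→d5:-→d6:-→d7:-→d8:-→d9:-→d10:-→d11:-→d12:-→d13:-→d14:-→d15:-→d16:H3 -> H3
  + 72.0.0.0/11 (H4) depth=11
  lookup 72.23.0.157: bits 0100100000010111 walk d0:H1→d1:-→d2:-→d3:-→d4:-→d5:-→d6:-→d7:-→d8:-→d9:-→d10:-→d11:H4→d12:-→d13:-→d14:-→d15:-→d16:H3 -> H3
  - 72.0.0.0/11 clear@11
  - 72.23.0.0/16 clear@16
  + 72.23.160.0/20 (H2) depth=20
  lookup 72.23.164.102: bits 01001000000101111010 walk d0:H1→d1:-→d2:-→d3:-→d4:-→d5:-→d6:-→d7:-→d8:-→d9:-→d10:-→d11:-→d12:-→d13:-→d14:-→d15:-→d16:-→d17:-→d18:-→d19:-→d20:H2 -> H2
  lookup 72.23.170.56: bits 01001000000101111010 walk d0:H1→d1:-→d2:-→d3:-→d4:-→d5:-→d6:-→d7:-→d8:-→d9:-→d10:-→d11:-→d12:-→d13:-→d14:-→d15:-→d16:-→d17:-→d18:-→d19:-→d20:H2 -> H2
  lookup 72.23.160.210: bits 01001000000101111010 walk d0:H1→d1:-→d2:-→d3:-→d4:-→d5:-→d6:-→d7:-→d8:-→d9:-→d10:-→d11:-→d12:-→d13:-→d14:-→d15:-→d16:-→d17:-→d18:-→d19:-→d20:H2 -> H2
  + 242.180.0.0/14 (H4) depth=14
  + 242.0.0.0/8 (H3) depth=8
  + 242.0.0.0/8 (H3) depth=8
  + 242.181.171.0/24 (H4) depth=24
  lookup 242.181.171.0: bits 11110010101101011010101100 walk d0:H1→d1:-→d2:-→d3:-→d4:-→d5:-→d6:-→d7:-→d8:H3→d9:-→d10:-→d11:-→d12:-→d13:-→d14:H4→d15:-→d16:-→d17:-→d18:-→d19:-→d20:-→d21:-→d22:-→d23:-→d24:H4→d25:-→d26:- -> H4
  + 72.23.166.0/24 (H4) depth=24

== LOOKUPS ==
["H1","H3","H3","H3","H2","H2","H2","H4"]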